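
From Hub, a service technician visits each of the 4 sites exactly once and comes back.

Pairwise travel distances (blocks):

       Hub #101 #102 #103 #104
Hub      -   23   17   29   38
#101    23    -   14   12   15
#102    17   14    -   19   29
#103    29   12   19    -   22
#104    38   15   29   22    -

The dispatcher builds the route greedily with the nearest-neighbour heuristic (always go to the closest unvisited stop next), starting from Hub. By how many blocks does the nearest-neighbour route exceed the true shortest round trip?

The nearest-neighbour route is 7 blocks longer than optimal.

Hub: #102=17, #101=23, #103=29, #104=38 ⇒ #102
#102: #101=14, #103=19, #104=29 ⇒ #101
#101: #103=12, #104=15 ⇒ #103
#103: #104=22 ⇒ #104
NN route Hub → #102 → #101 → #103 → #104 → Hub costs 103.
Optimal: Hub → #101 → #104 → #103 → #102 → Hub costs 96 (by enumerating all 12 distinct tours).
Excess = 103 − 96 = 7.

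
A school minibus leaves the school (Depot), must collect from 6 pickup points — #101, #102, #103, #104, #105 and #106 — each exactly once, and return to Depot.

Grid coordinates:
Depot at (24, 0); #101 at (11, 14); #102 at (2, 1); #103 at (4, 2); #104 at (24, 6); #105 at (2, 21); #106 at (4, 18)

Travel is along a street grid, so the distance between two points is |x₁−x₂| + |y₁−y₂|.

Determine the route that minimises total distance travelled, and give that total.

Shortest round trip = 88.

With 6 stops there are 6!/2 = 360 distinct round trips (a route and its reverse cost the same).
Depot → #101 → #102 → #103 → #104 → #105 → #106 → Depot: 27+22+3+24+37+5+38 = 156
Depot → #101 → #102 → #103 → #104 → #106 → #105 → Depot: 27+22+3+24+32+5+43 = 156
Depot → #101 → #102 → #103 → #105 → #104 → #106 → Depot: 27+22+3+21+37+32+38 = 180
Depot → #101 → #102 → #103 → #105 → #106 → #104 → Depot: 27+22+3+21+5+32+6 = 116
Depot → #101 → #102 → #103 → #106 → #104 → #105 → Depot: 27+22+3+16+32+37+43 = 180
Depot → #101 → #102 → #103 → #106 → #105 → #104 → Depot: 27+22+3+16+5+37+6 = 116
Depot → #101 → #102 → #104 → #103 → #105 → #106 → Depot: 27+22+27+24+21+5+38 = 164
Depot → #101 → #102 → #104 → #103 → #106 → #105 → Depot: 27+22+27+24+16+5+43 = 164
… (352 more)
Depot → #103 → #102 → #105 → #106 → #101 → #104 → Depot: 22+3+20+5+11+21+6 = 88  ← best
The minimum is 88.
One optimal route: Depot → #103 → #102 → #105 → #106 → #101 → #104 → Depot (or its reverse).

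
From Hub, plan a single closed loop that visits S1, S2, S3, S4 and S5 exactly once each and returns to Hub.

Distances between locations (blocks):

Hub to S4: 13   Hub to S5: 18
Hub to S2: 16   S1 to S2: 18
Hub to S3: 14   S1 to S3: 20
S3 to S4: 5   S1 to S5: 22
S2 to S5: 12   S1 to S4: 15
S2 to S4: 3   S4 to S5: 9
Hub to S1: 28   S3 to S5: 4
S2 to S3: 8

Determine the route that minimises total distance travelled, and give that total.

There are 60 distinct closed tours to check (reversals are equivalent).
Hub→S1→S2→S3→S4→S5→Hub: 28+18+8+5+9+18 = 86
Hub→S1→S2→S3→S5→S4→Hub: 28+18+8+4+9+13 = 80
Hub→S1→S2→S4→S3→S5→Hub: 28+18+3+5+4+18 = 76
Hub→S1→S2→S4→S5→S3→Hub: 28+18+3+9+4+14 = 76
Hub→S1→S2→S5→S3→S4→Hub: 28+18+12+4+5+13 = 80
Hub→S1→S2→S5→S4→S3→Hub: 28+18+12+9+5+14 = 86
Hub→S1→S3→S2→S4→S5→Hub: 28+20+8+3+9+18 = 86
Hub→S1→S3→S2→S5→S4→Hub: 28+20+8+12+9+13 = 90
Hub→S1→S3→S4→S2→S5→Hub: 28+20+5+3+12+18 = 86
Hub→S1→S3→S4→S5→S2→Hub: 28+20+5+9+12+16 = 90
Hub→S1→S3→S5→S2→S4→Hub: 28+20+4+12+3+13 = 80
Hub→S1→S3→S5→S4→S2→Hub: 28+20+4+9+3+16 = 80
Hub→S1→S4→S2→S3→S5→Hub: 28+15+3+8+4+18 = 76
Hub→S1→S4→S2→S5→S3→Hub: 28+15+3+12+4+14 = 76
… (46 more)
Hub→S2→S4→S1→S5→S3→Hub: 16+3+15+22+4+14 = 74  ← best
The minimum is 74.
One optimal route: Hub → S2 → S4 → S1 → S5 → S3 → Hub (or its reverse).

Minimum total distance: 74 blocks.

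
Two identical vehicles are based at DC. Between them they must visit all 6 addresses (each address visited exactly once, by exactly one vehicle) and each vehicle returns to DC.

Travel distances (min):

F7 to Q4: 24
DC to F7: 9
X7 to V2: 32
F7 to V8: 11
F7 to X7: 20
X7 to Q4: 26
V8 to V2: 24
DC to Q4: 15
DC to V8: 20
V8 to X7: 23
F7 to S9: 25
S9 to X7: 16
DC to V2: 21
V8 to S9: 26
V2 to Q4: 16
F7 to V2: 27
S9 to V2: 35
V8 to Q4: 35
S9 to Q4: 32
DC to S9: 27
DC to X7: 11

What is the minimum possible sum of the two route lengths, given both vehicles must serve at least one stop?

Minimum combined distance: 125 min.

Try each way of splitting the stops between the two vehicles (each non-empty) and, for each split, find the best tour for each vehicle:
  {F7} + {V8, S9, X7, V2, Q4}: 18 + 108 = 126
  {V8} + {F7, S9, X7, V2, Q4}: 40 + 110 = 150
  {F7, V8} + {S9, X7, V2, Q4}: 40 + 93 = 133
  {S9} + {F7, V8, X7, V2, Q4}: 54 + 97 = 151
  {F7, S9} + {V8, X7, V2, Q4}: 61 + 89 = 150
  {V8, S9} + {F7, X7, V2, Q4}: 73 + 89 = 162
  … (31 splits in total)
  {F7, V8, S9, X7} + {V2, Q4}: 73 + 52 = 125  ← best
Best: vehicle 1 DC → F7 → V8 → S9 → X7 → DC = 73; vehicle 2 DC → V2 → Q4 → DC = 52; combined 125.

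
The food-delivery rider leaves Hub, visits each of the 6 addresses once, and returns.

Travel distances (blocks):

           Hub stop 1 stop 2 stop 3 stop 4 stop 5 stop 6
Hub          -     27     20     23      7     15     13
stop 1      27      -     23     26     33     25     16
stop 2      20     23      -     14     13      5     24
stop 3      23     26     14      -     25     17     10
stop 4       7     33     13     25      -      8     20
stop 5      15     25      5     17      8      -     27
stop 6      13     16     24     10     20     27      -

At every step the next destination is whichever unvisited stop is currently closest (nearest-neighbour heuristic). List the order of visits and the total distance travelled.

At Hub the remaining stops are stop 4 7, stop 6 13, stop 5 15, stop 2 20, stop 3 23, stop 1 27; go to stop 4.
At stop 4 the remaining stops are stop 5 8, stop 2 13, stop 6 20, stop 3 25, stop 1 33; go to stop 5.
At stop 5 the remaining stops are stop 2 5, stop 3 17, stop 1 25, stop 6 27; go to stop 2.
At stop 2 the remaining stops are stop 3 14, stop 1 23, stop 6 24; go to stop 3.
At stop 3 the remaining stops are stop 6 10, stop 1 26; go to stop 6.
At stop 6 the remaining stops are stop 1 16; go to stop 1.
Return stop 1→Hub: 27.
Total = 7 + 8 + 5 + 14 + 10 + 16 + 27 = 87.

87 blocks along Hub → stop 4 → stop 5 → stop 2 → stop 3 → stop 6 → stop 1 → Hub.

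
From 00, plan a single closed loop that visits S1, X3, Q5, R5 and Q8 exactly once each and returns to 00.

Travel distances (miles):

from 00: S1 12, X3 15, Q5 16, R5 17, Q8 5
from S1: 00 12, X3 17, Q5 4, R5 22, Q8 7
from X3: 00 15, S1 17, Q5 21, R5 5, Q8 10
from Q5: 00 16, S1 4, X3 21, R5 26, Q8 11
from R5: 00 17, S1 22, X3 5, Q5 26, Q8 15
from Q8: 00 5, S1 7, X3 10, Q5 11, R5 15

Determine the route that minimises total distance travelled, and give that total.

59 miles — the shortest possible round trip.

With 5 stops there are 5!/2 = 60 distinct round trips (a route and its reverse cost the same).
00-S1-X3-Q5-R5-Q8-00: 12+17+21+26+15+5 = 96
00-S1-X3-Q5-Q8-R5-00: 12+17+21+11+15+17 = 93
00-S1-X3-R5-Q5-Q8-00: 12+17+5+26+11+5 = 76
00-S1-X3-R5-Q8-Q5-00: 12+17+5+15+11+16 = 76
00-S1-X3-Q8-Q5-R5-00: 12+17+10+11+26+17 = 93
00-S1-X3-Q8-R5-Q5-00: 12+17+10+15+26+16 = 96
00-S1-Q5-X3-R5-Q8-00: 12+4+21+5+15+5 = 62
00-S1-Q5-X3-Q8-R5-00: 12+4+21+10+15+17 = 79
00-S1-Q5-R5-X3-Q8-00: 12+4+26+5+10+5 = 62
00-S1-Q5-R5-Q8-X3-00: 12+4+26+15+10+15 = 82
00-S1-Q5-Q8-X3-R5-00: 12+4+11+10+5+17 = 59
00-S1-Q5-Q8-R5-X3-00: 12+4+11+15+5+15 = 62
00-S1-R5-X3-Q5-Q8-00: 12+22+5+21+11+5 = 76
00-S1-R5-X3-Q8-Q5-00: 12+22+5+10+11+16 = 76
… (46 more)
The minimum is 59.
One optimal route: 00 → S1 → Q5 → Q8 → X3 → R5 → 00 (or its reverse).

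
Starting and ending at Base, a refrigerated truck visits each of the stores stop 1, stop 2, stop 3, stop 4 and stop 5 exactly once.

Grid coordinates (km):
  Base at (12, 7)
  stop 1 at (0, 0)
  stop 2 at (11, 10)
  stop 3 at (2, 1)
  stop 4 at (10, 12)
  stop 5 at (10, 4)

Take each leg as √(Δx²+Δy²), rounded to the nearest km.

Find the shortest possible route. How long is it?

Minimum total distance: 36 km.

Base→stop 1→stop 2→stop 3→stop 4→stop 5→Base: 14+15+13+14+8+4 = 68
Base→stop 1→stop 2→stop 3→stop 5→stop 4→Base: 14+15+13+9+8+5 = 64
Base→stop 1→stop 2→stop 4→stop 3→stop 5→Base: 14+15+2+14+9+4 = 58
Base→stop 1→stop 2→stop 4→stop 5→stop 3→Base: 14+15+2+8+9+12 = 60
Base→stop 1→stop 2→stop 5→stop 3→stop 4→Base: 14+15+6+9+14+5 = 63
Base→stop 1→stop 2→stop 5→stop 4→stop 3→Base: 14+15+6+8+14+12 = 69
Base→stop 1→stop 3→stop 2→stop 4→stop 5→Base: 14+2+13+2+8+4 = 43
Base→stop 1→stop 3→stop 2→stop 5→stop 4→Base: 14+2+13+6+8+5 = 48
Base→stop 1→stop 3→stop 4→stop 2→stop 5→Base: 14+2+14+2+6+4 = 42
Base→stop 1→stop 3→stop 4→stop 5→stop 2→Base: 14+2+14+8+6+3 = 47
Base→stop 1→stop 3→stop 5→stop 2→stop 4→Base: 14+2+9+6+2+5 = 38
Base→stop 1→stop 3→stop 5→stop 4→stop 2→Base: 14+2+9+8+2+3 = 38
Base→stop 1→stop 4→stop 2→stop 3→stop 5→Base: 14+16+2+13+9+4 = 58
Base→stop 1→stop 4→stop 2→stop 5→stop 3→Base: 14+16+2+6+9+12 = 59
… (46 more)
Base→stop 2→stop 4→stop 1→stop 3→stop 5→Base: 3+2+16+2+9+4 = 36  ← best
The minimum is 36.
One optimal route: Base → stop 2 → stop 4 → stop 1 → stop 3 → stop 5 → Base (or its reverse).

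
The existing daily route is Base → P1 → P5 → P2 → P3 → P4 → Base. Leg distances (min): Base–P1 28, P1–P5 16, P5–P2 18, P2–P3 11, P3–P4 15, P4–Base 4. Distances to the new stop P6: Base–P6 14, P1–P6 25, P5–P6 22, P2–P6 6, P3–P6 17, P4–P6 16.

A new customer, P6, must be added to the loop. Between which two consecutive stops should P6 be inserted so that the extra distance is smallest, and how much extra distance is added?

+10 min — insert P6 between P5 and P2.

Insertion cost between consecutive stops i–j is d(i,P6) + d(P6,j) − d(i,j):
  between Base and P1: 14 + 25 − 28 = 11
  between P1 and P5: 25 + 22 − 16 = 31
  between P5 and P2: 22 + 6 − 18 = 10
  between P2 and P3: 6 + 17 − 11 = 12
  between P3 and P4: 17 + 16 − 15 = 18
  between P4 and Base: 16 + 14 − 4 = 26
Cheapest insertion is between P5 and P2, adding 10.
New total = 92 + 10 = 102.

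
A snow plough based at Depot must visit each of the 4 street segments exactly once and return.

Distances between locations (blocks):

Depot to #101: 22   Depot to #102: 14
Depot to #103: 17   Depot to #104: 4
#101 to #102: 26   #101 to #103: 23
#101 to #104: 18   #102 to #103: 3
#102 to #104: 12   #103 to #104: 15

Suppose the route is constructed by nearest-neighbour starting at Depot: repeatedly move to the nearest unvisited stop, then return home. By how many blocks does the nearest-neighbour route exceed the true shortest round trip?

From Depot: #104=4, #102=14, #103=17, #101=22 → choose #104 (4).
From #104: #102=12, #103=15, #101=18 → choose #102 (12).
From #102: #103=3, #101=26 → choose #103 (3).
From #103: #101=23 → choose #101 (23).
NN route Depot → #104 → #102 → #103 → #101 → Depot costs 64.
Optimal: Depot → #102 → #103 → #101 → #104 → Depot costs 62 (by enumerating all 12 distinct tours).
Excess = 64 − 62 = 2.

Excess over optimum: 2 blocks.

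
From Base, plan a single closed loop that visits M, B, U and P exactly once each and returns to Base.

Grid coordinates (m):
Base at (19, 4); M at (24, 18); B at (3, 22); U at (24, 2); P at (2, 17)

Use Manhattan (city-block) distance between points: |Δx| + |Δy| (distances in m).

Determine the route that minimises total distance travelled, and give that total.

Minimum total distance: 84 m.

There are 12 distinct closed tours to check (reversals are equivalent).
Base - M - B - U - P - Base: 19+25+41+37+30 = 152
Base - M - B - P - U - Base: 19+25+6+37+7 = 94
Base - M - U - B - P - Base: 19+16+41+6+30 = 112
Base - M - U - P - B - Base: 19+16+37+6+34 = 112
Base - M - P - B - U - Base: 19+23+6+41+7 = 96
Base - M - P - U - B - Base: 19+23+37+41+34 = 154
Base - B - M - U - P - Base: 34+25+16+37+30 = 142
Base - B - M - P - U - Base: 34+25+23+37+7 = 126
Base - B - U - M - P - Base: 34+41+16+23+30 = 144
Base - B - P - M - U - Base: 34+6+23+16+7 = 86
Base - U - M - B - P - Base: 7+16+25+6+30 = 84
Base - U - B - M - P - Base: 7+41+25+23+30 = 126
The minimum is 84.
One optimal route: Base → U → M → B → P → Base (or its reverse).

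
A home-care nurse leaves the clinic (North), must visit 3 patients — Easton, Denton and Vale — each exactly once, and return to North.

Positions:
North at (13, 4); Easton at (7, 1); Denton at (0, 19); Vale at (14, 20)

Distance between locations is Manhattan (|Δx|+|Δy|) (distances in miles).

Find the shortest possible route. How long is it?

North - Easton - Denton - Vale - North: 9+25+15+17 = 66
North - Easton - Vale - Denton - North: 9+26+15+28 = 78
North - Denton - Easton - Vale - North: 28+25+26+17 = 96
The minimum is 66.
One optimal route: North → Easton → Denton → Vale → North (or its reverse).

Minimum total distance: 66 miles.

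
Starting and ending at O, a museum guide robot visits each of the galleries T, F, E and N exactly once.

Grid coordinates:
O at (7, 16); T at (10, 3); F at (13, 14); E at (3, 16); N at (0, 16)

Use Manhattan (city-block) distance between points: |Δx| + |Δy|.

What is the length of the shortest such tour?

There are 12 distinct closed tours to check (reversals are equivalent).
O → T → F → E → N → O: 16+14+12+3+7 = 52
O → T → F → N → E → O: 16+14+15+3+4 = 52
O → T → E → F → N → O: 16+20+12+15+7 = 70
O → T → E → N → F → O: 16+20+3+15+8 = 62
O → T → N → F → E → O: 16+23+15+12+4 = 70
O → T → N → E → F → O: 16+23+3+12+8 = 62
O → F → T → E → N → O: 8+14+20+3+7 = 52
O → F → T → N → E → O: 8+14+23+3+4 = 52
O → F → E → T → N → O: 8+12+20+23+7 = 70
O → F → N → T → E → O: 8+15+23+20+4 = 70
O → E → T → F → N → O: 4+20+14+15+7 = 60
O → E → F → T → N → O: 4+12+14+23+7 = 60
The minimum is 52.
One optimal route: O → T → F → E → N → O (or its reverse).

52 — the shortest possible round trip.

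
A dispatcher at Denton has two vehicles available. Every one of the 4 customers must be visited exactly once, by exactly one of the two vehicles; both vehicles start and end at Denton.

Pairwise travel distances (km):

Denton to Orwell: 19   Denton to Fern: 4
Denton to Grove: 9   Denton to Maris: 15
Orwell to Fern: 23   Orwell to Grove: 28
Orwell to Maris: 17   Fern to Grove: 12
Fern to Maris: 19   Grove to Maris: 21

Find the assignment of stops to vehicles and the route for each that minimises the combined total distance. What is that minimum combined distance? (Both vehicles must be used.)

Check every non-empty split of the stops between the two vehicles; for each half take its own optimal tour:
  {Orwell} + {Fern, Grove, Maris}: 38 + 52 = 90
  {Fern} + {Orwell, Grove, Maris}: 8 + 66 = 74
  {Orwell, Fern} + {Grove, Maris}: 46 + 45 = 91
  {Grove} + {Orwell, Fern, Maris}: 18 + 59 = 77
  {Orwell, Grove} + {Fern, Maris}: 56 + 38 = 94
  {Fern, Grove} + {Orwell, Maris}: 25 + 51 = 76
  … (7 splits in total)
Best: vehicle 1 Denton → Fern → Denton = 8; vehicle 2 Denton → Orwell → Maris → Grove → Denton = 66; combined 74.

74 km — the smallest possible combined total.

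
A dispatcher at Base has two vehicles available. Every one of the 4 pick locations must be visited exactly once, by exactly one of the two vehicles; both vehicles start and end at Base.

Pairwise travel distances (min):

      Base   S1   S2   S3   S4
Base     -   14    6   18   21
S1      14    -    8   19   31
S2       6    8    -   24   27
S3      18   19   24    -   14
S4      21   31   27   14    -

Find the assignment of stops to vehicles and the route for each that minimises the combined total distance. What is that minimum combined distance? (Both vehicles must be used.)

Check every non-empty split of the stops between the two vehicles; for each half take its own optimal tour:
  {S1} + {S2, S3, S4}: 28 + 65 = 93
  {S2} + {S1, S3, S4}: 12 + 68 = 80
  {S1, S2} + {S3, S4}: 28 + 53 = 81
  {S3} + {S1, S2, S4}: 36 + 66 = 102
  {S1, S3} + {S2, S4}: 51 + 54 = 105
  {S2, S3} + {S1, S4}: 48 + 66 = 114
  … (7 splits in total)
Best: vehicle 1 Base → S2 → Base = 12; vehicle 2 Base → S1 → S3 → S4 → Base = 68; combined 80.

80 min — the smallest possible combined total.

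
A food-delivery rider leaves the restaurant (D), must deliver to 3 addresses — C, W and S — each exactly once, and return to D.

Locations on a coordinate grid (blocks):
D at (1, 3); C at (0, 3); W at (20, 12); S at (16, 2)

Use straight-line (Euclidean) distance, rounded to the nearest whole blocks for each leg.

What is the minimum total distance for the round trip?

49 blocks — the shortest possible round trip.

There are 3 distinct closed tours to check (reversals are equivalent).
D-C-W-S-D: 1+22+11+15 = 49
D-C-S-W-D: 1+16+11+21 = 49
D-W-C-S-D: 21+22+16+15 = 74
The minimum is 49.
One optimal route: D → C → W → S → D (or its reverse).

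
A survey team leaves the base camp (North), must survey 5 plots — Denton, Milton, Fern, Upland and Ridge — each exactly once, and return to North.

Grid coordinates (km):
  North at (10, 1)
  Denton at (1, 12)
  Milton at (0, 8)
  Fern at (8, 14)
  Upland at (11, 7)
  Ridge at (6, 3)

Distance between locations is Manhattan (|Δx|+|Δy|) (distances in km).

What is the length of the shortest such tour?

Minimum total distance: 48 km.

With 5 stops there are 5!/2 = 60 distinct round trips (a route and its reverse cost the same).
North-Denton-Milton-Fern-Upland-Ridge-North: 20+5+14+10+9+6 = 64
North-Denton-Milton-Fern-Ridge-Upland-North: 20+5+14+13+9+7 = 68
North-Denton-Milton-Upland-Fern-Ridge-North: 20+5+12+10+13+6 = 66
North-Denton-Milton-Upland-Ridge-Fern-North: 20+5+12+9+13+15 = 74
North-Denton-Milton-Ridge-Fern-Upland-North: 20+5+11+13+10+7 = 66
North-Denton-Milton-Ridge-Upland-Fern-North: 20+5+11+9+10+15 = 70
North-Denton-Fern-Milton-Upland-Ridge-North: 20+9+14+12+9+6 = 70
North-Denton-Fern-Milton-Ridge-Upland-North: 20+9+14+11+9+7 = 70
North-Denton-Fern-Upland-Milton-Ridge-North: 20+9+10+12+11+6 = 68
North-Denton-Fern-Upland-Ridge-Milton-North: 20+9+10+9+11+17 = 76
North-Denton-Fern-Ridge-Milton-Upland-North: 20+9+13+11+12+7 = 72
North-Denton-Fern-Ridge-Upland-Milton-North: 20+9+13+9+12+17 = 80
North-Denton-Upland-Milton-Fern-Ridge-North: 20+15+12+14+13+6 = 80
North-Denton-Upland-Milton-Ridge-Fern-North: 20+15+12+11+13+15 = 86
… (46 more)
North-Upland-Fern-Denton-Milton-Ridge-North: 7+10+9+5+11+6 = 48  ← best
The minimum is 48.
One optimal route: North → Upland → Fern → Denton → Milton → Ridge → North (or its reverse).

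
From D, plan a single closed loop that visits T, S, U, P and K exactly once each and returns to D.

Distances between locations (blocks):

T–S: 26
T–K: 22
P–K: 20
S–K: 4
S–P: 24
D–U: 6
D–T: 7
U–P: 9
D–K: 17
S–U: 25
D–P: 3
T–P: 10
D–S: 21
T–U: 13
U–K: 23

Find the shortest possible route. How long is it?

D → T → S → U → P → K → D: 7+26+25+9+20+17 = 104
D → T → S → U → K → P → D: 7+26+25+23+20+3 = 104
D → T → S → P → U → K → D: 7+26+24+9+23+17 = 106
D → T → S → P → K → U → D: 7+26+24+20+23+6 = 106
D → T → S → K → U → P → D: 7+26+4+23+9+3 = 72
D → T → S → K → P → U → D: 7+26+4+20+9+6 = 72
D → T → U → S → P → K → D: 7+13+25+24+20+17 = 106
D → T → U → S → K → P → D: 7+13+25+4+20+3 = 72
D → T → U → P → S → K → D: 7+13+9+24+4+17 = 74
D → T → U → P → K → S → D: 7+13+9+20+4+21 = 74
D → T → U → K → S → P → D: 7+13+23+4+24+3 = 74
D → T → U → K → P → S → D: 7+13+23+20+24+21 = 108
D → T → P → S → U → K → D: 7+10+24+25+23+17 = 106
D → T → P → S → K → U → D: 7+10+24+4+23+6 = 74
… (46 more)
D → T → K → S → U → P → D: 7+22+4+25+9+3 = 70  ← best
The minimum is 70.
One optimal route: D → T → K → S → U → P → D (or its reverse).

Minimum total distance: 70 blocks.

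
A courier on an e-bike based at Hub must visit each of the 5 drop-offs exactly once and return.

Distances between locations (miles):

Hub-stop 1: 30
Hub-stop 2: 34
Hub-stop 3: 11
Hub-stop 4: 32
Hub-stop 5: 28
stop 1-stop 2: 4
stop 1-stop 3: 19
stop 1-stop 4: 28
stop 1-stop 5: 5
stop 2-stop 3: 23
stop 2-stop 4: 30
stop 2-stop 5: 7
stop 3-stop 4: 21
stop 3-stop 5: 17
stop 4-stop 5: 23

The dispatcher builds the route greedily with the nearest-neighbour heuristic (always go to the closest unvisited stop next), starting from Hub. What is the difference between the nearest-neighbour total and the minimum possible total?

From Hub: stop 3=11, stop 5=28, stop 1=30, stop 4=32, stop 2=34 → choose stop 3 (11).
From stop 3: stop 5=17, stop 1=19, stop 4=21, stop 2=23 → choose stop 5 (17).
From stop 5: stop 1=5, stop 2=7, stop 4=23 → choose stop 1 (5).
From stop 1: stop 2=4, stop 4=28 → choose stop 2 (4).
From stop 2: stop 4=30 → choose stop 4 (30).
NN route Hub → stop 3 → stop 5 → stop 1 → stop 2 → stop 4 → Hub costs 99.
Optimal: Hub → stop 1 → stop 2 → stop 5 → stop 4 → stop 3 → Hub costs 96 (by enumerating all 60 distinct tours).
Excess = 99 − 96 = 3.

Excess over optimum: 3 miles.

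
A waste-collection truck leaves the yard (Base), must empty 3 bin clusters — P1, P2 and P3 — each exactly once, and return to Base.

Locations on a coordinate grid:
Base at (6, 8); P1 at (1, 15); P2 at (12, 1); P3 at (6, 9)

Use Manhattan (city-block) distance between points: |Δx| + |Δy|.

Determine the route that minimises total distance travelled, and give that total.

With 3 stops there are 3!/2 = 3 distinct round trips (a route and its reverse cost the same).
Base-P1-P2-P3-Base: 12+25+14+1 = 52
Base-P1-P3-P2-Base: 12+11+14+13 = 50
Base-P2-P1-P3-Base: 13+25+11+1 = 50
The minimum is 50.
One optimal route: Base → P1 → P3 → P2 → Base (or its reverse).

Minimum total distance: 50.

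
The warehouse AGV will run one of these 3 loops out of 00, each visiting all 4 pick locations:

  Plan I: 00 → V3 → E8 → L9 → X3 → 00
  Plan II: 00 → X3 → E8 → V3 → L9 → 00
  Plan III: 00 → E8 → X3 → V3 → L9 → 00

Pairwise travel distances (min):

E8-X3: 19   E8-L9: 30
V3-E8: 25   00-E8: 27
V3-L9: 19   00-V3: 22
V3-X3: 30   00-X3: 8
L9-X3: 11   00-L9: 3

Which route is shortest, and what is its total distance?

Shortest is Plan II, total 74 min.

Plan I: 22 + 25 + 30 + 11 + 8 = 96
Plan II: 8 + 19 + 25 + 19 + 3 = 74
Plan III: 27 + 19 + 30 + 19 + 3 = 98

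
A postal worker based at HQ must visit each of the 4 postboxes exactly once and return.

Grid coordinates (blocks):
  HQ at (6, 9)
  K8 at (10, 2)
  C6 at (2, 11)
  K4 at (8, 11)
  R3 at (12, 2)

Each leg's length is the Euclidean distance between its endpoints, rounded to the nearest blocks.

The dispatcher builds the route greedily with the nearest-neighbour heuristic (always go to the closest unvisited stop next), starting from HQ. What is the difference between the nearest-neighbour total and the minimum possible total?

HQ: K4=3, C6=4, K8=8, R3=9 ⇒ K4
K4: C6=6, K8=9, R3=10 ⇒ C6
C6: K8=12, R3=13 ⇒ K8
K8: R3=2 ⇒ R3
NN route HQ → K4 → C6 → K8 → R3 → HQ costs 32.
Optimal: HQ → K8 → R3 → K4 → C6 → HQ costs 30 (by enumerating all 12 distinct tours).
Excess = 32 − 30 = 2.

The nearest-neighbour route is 2 blocks longer than optimal.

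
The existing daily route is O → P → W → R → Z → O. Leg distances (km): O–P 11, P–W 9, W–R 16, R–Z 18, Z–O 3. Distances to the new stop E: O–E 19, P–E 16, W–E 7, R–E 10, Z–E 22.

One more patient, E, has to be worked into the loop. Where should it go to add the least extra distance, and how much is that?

Insertion cost between consecutive stops i–j is d(i,E) + d(E,j) − d(i,j):
  between O and P: 19 + 16 − 11 = 24
  between P and W: 16 + 7 − 9 = 14
  between W and R: 7 + 10 − 16 = 1
  between R and Z: 10 + 22 − 18 = 14
  between Z and O: 22 + 19 − 3 = 38
Cheapest insertion is between W and R, adding 1.
New total = 57 + 1 = 58.

Adding 1 km by placing E on the W–R leg.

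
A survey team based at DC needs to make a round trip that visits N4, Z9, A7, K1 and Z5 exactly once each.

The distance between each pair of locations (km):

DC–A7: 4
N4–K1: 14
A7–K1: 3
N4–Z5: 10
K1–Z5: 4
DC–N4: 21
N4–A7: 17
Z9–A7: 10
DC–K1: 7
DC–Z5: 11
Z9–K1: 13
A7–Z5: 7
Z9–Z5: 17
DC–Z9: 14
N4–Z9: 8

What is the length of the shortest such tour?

DC-N4-Z9-A7-K1-Z5-DC: 21+8+10+3+4+11 = 57
DC-N4-Z9-A7-Z5-K1-DC: 21+8+10+7+4+7 = 57
DC-N4-Z9-K1-A7-Z5-DC: 21+8+13+3+7+11 = 63
DC-N4-Z9-K1-Z5-A7-DC: 21+8+13+4+7+4 = 57
DC-N4-Z9-Z5-A7-K1-DC: 21+8+17+7+3+7 = 63
DC-N4-Z9-Z5-K1-A7-DC: 21+8+17+4+3+4 = 57
DC-N4-A7-Z9-K1-Z5-DC: 21+17+10+13+4+11 = 76
DC-N4-A7-Z9-Z5-K1-DC: 21+17+10+17+4+7 = 76
DC-N4-A7-K1-Z9-Z5-DC: 21+17+3+13+17+11 = 82
DC-N4-A7-K1-Z5-Z9-DC: 21+17+3+4+17+14 = 76
DC-N4-A7-Z5-Z9-K1-DC: 21+17+7+17+13+7 = 82
DC-N4-A7-Z5-K1-Z9-DC: 21+17+7+4+13+14 = 76
DC-N4-K1-Z9-A7-Z5-DC: 21+14+13+10+7+11 = 76
DC-N4-K1-Z9-Z5-A7-DC: 21+14+13+17+7+4 = 76
… (46 more)
DC-Z9-N4-Z5-K1-A7-DC: 14+8+10+4+3+4 = 43  ← best
The minimum is 43.
One optimal route: DC → Z9 → N4 → Z5 → K1 → A7 → DC (or its reverse).

Minimum total distance: 43 km.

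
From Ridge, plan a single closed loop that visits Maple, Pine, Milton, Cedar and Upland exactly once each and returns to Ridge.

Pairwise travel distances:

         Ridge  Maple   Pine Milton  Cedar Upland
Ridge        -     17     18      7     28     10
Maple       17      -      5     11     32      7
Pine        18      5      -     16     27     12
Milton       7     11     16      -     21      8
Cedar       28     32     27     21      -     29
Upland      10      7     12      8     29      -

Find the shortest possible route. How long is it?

Shortest round trip = 77.

There are 60 distinct closed tours to check (reversals are equivalent).
Ridge→Maple→Pine→Milton→Cedar→Upland→Ridge: 17+5+16+21+29+10 = 98
Ridge→Maple→Pine→Milton→Upland→Cedar→Ridge: 17+5+16+8+29+28 = 103
Ridge→Maple→Pine→Cedar→Milton→Upland→Ridge: 17+5+27+21+8+10 = 88
Ridge→Maple→Pine→Cedar→Upland→Milton→Ridge: 17+5+27+29+8+7 = 93
Ridge→Maple→Pine→Upland→Milton→Cedar→Ridge: 17+5+12+8+21+28 = 91
Ridge→Maple→Pine→Upland→Cedar→Milton→Ridge: 17+5+12+29+21+7 = 91
Ridge→Maple→Milton→Pine→Cedar→Upland→Ridge: 17+11+16+27+29+10 = 110
Ridge→Maple→Milton→Pine→Upland→Cedar→Ridge: 17+11+16+12+29+28 = 113
Ridge→Maple→Milton→Cedar→Pine→Upland→Ridge: 17+11+21+27+12+10 = 98
Ridge→Maple→Milton→Cedar→Upland→Pine→Ridge: 17+11+21+29+12+18 = 108
Ridge→Maple→Milton→Upland→Pine→Cedar→Ridge: 17+11+8+12+27+28 = 103
Ridge→Maple→Milton→Upland→Cedar→Pine→Ridge: 17+11+8+29+27+18 = 110
Ridge→Maple→Cedar→Pine→Milton→Upland→Ridge: 17+32+27+16+8+10 = 110
Ridge→Maple→Cedar→Pine→Upland→Milton→Ridge: 17+32+27+12+8+7 = 103
… (46 more)
Ridge→Milton→Cedar→Pine→Maple→Upland→Ridge: 7+21+27+5+7+10 = 77  ← best
The minimum is 77.
One optimal route: Ridge → Milton → Cedar → Pine → Maple → Upland → Ridge (or its reverse).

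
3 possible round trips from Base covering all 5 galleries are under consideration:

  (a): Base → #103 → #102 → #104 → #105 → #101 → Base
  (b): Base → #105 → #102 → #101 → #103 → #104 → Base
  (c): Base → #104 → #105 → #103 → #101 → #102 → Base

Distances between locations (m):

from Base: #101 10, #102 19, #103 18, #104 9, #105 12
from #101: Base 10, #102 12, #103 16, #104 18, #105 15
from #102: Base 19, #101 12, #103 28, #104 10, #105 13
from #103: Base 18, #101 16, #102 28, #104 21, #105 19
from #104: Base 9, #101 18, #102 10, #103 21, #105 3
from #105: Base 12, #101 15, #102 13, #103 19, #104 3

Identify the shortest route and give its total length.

Shortest is (c), total 78 m.

(a): 18 + 28 + 10 + 3 + 15 + 10 = 84
(b): 12 + 13 + 12 + 16 + 21 + 9 = 83
(c): 9 + 3 + 19 + 16 + 12 + 19 = 78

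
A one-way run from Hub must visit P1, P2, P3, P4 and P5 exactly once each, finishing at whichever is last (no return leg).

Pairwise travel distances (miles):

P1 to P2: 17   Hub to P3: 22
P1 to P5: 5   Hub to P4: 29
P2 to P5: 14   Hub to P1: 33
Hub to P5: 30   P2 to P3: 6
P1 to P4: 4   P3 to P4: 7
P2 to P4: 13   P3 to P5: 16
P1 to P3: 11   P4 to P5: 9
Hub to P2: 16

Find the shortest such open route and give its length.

Minimum one-way distance = 38 miles.

There are 5! = 120 possible orderings.
Hub→P1→P2→P3→P4→P5: 33+17+6+7+9 = 72
Hub→P1→P2→P3→P5→P4: 33+17+6+16+9 = 81
Hub→P1→P2→P4→P3→P5: 33+17+13+7+16 = 86
Hub→P1→P2→P4→P5→P3: 33+17+13+9+16 = 88
Hub→P1→P2→P5→P3→P4: 33+17+14+16+7 = 87
Hub→P1→P2→P5→P4→P3: 33+17+14+9+7 = 80
Hub→P1→P3→P2→P4→P5: 33+11+6+13+9 = 72
Hub→P1→P3→P2→P5→P4: 33+11+6+14+9 = 73
Hub→P1→P3→P4→P2→P5: 33+11+7+13+14 = 78
Hub→P1→P3→P4→P5→P2: 33+11+7+9+14 = 74
Hub→P1→P3→P5→P2→P4: 33+11+16+14+13 = 87
Hub→P1→P3→P5→P4→P2: 33+11+16+9+13 = 82
Hub→P1→P4→P2→P3→P5: 33+4+13+6+16 = 72
Hub→P1→P4→P2→P5→P3: 33+4+13+14+16 = 80
… (106 more)
Hub→P2→P3→P4→P1→P5: 16+6+7+4+5 = 38  ← best
The minimum is 38.
One shortest path: Hub → P2 → P3 → P4 → P1 → P5.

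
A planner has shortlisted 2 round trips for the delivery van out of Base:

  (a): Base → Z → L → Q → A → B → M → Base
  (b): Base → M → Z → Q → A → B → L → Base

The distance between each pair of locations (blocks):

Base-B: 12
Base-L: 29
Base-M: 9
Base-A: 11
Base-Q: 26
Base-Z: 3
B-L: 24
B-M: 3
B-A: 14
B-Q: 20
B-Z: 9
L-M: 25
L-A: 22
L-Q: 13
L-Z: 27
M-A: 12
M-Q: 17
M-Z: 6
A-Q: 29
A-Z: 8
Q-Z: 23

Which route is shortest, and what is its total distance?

Shortest is (a), total 98 blocks.

(a): 3 + 27 + 13 + 29 + 14 + 3 + 9 = 98
(b): 9 + 6 + 23 + 29 + 14 + 24 + 29 = 134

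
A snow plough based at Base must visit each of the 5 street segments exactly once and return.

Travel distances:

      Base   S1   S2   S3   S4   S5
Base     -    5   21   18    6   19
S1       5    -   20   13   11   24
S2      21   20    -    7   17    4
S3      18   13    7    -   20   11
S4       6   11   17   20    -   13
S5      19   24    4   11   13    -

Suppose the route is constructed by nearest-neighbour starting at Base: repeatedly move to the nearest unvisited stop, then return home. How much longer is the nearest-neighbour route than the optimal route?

The nearest-neighbour route is 10 longer than optimal.

From Base: S1=5, S4=6, S3=18, S5=19, S2=21 → choose S1 (5).
From S1: S4=11, S3=13, S2=20, S5=24 → choose S4 (11).
From S4: S5=13, S2=17, S3=20 → choose S5 (13).
From S5: S2=4, S3=11 → choose S2 (4).
From S2: S3=7 → choose S3 (7).
NN route Base → S1 → S4 → S5 → S2 → S3 → Base costs 58.
Optimal: Base → S1 → S3 → S2 → S5 → S4 → Base costs 48 (by enumerating all 60 distinct tours).
Excess = 58 − 48 = 10.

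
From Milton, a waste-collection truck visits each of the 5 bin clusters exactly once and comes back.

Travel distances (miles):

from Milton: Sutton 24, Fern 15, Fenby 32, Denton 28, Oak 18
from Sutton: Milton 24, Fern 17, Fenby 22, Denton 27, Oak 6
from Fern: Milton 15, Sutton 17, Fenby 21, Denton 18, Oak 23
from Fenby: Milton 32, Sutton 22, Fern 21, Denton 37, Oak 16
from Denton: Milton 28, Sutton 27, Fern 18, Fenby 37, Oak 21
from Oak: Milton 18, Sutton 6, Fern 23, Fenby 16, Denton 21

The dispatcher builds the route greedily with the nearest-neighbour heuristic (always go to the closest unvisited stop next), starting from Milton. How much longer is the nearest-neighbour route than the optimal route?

From Milton: Fern=15, Oak=18, Sutton=24, Denton=28, Fenby=32 → choose Fern (15).
From Fern: Sutton=17, Denton=18, Fenby=21, Oak=23 → choose Sutton (17).
From Sutton: Oak=6, Fenby=22, Denton=27 → choose Oak (6).
From Oak: Fenby=16, Denton=21 → choose Fenby (16).
From Fenby: Denton=37 → choose Denton (37).
NN route Milton → Fern → Sutton → Oak → Fenby → Denton → Milton costs 119.
Optimal: Milton → Sutton → Oak → Fenby → Fern → Denton → Milton costs 113 (by enumerating all 60 distinct tours).
Excess = 119 − 113 = 6.

The nearest-neighbour route is 6 miles longer than optimal.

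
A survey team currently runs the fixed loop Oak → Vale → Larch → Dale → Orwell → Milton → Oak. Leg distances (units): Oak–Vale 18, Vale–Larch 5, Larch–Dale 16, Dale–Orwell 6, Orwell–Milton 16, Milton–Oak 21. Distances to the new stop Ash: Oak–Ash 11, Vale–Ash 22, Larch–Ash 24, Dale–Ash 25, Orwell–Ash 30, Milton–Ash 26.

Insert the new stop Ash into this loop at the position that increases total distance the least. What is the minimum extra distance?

Minimum extra distance: 15, inserting Ash between Oak and Vale.

Insertion cost between consecutive stops i–j is d(i,Ash) + d(Ash,j) − d(i,j):
  between Oak and Vale: 11 + 22 − 18 = 15
  between Vale and Larch: 22 + 24 − 5 = 41
  between Larch and Dale: 24 + 25 − 16 = 33
  between Dale and Orwell: 25 + 30 − 6 = 49
  between Orwell and Milton: 30 + 26 − 16 = 40
  between Milton and Oak: 26 + 11 − 21 = 16
Cheapest insertion is between Oak and Vale, adding 15.
New total = 82 + 15 = 97.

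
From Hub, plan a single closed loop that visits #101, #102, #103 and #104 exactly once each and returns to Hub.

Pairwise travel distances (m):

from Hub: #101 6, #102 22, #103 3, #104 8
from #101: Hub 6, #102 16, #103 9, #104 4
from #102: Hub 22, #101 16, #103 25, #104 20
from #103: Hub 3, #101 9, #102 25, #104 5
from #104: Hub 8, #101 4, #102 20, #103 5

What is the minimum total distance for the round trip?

With 4 stops there are 4!/2 = 12 distinct round trips (a route and its reverse cost the same).
Hub→#101→#102→#103→#104→Hub: 6+16+25+5+8 = 60
Hub→#101→#102→#104→#103→Hub: 6+16+20+5+3 = 50
Hub→#101→#103→#102→#104→Hub: 6+9+25+20+8 = 68
Hub→#101→#103→#104→#102→Hub: 6+9+5+20+22 = 62
Hub→#101→#104→#102→#103→Hub: 6+4+20+25+3 = 58
Hub→#101→#104→#103→#102→Hub: 6+4+5+25+22 = 62
Hub→#102→#101→#103→#104→Hub: 22+16+9+5+8 = 60
Hub→#102→#101→#104→#103→Hub: 22+16+4+5+3 = 50
Hub→#102→#103→#101→#104→Hub: 22+25+9+4+8 = 68
Hub→#102→#104→#101→#103→Hub: 22+20+4+9+3 = 58
Hub→#103→#101→#102→#104→Hub: 3+9+16+20+8 = 56
Hub→#103→#102→#101→#104→Hub: 3+25+16+4+8 = 56
The minimum is 50.
One optimal route: Hub → #101 → #102 → #104 → #103 → Hub (or its reverse).

Minimum total distance: 50 m.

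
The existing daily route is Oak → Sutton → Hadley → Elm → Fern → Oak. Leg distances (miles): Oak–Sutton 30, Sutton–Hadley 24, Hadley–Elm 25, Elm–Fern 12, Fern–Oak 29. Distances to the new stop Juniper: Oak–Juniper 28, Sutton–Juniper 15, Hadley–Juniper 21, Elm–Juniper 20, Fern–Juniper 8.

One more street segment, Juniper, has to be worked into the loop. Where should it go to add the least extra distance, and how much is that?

Insertion cost between consecutive stops i–j is d(i,Juniper) + d(Juniper,j) − d(i,j):
  between Oak and Sutton: 28 + 15 − 30 = 13
  between Sutton and Hadley: 15 + 21 − 24 = 12
  between Hadley and Elm: 21 + 20 − 25 = 16
  between Elm and Fern: 20 + 8 − 12 = 16
  between Fern and Oak: 8 + 28 − 29 = 7
Cheapest insertion is between Fern and Oak, adding 7.
New total = 120 + 7 = 127.

Adding 7 miles by placing Juniper on the Fern–Oak leg.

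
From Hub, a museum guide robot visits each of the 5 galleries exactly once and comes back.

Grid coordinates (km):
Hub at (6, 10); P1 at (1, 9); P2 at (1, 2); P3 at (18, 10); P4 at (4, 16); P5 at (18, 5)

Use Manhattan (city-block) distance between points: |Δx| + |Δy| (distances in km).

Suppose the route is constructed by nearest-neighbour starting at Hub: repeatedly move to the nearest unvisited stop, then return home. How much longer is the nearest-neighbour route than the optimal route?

From Hub: P1=6, P4=8, P3=12, P2=13, P5=17 → choose P1 (6).
From P1: P2=7, P4=10, P3=18, P5=21 → choose P2 (7).
From P2: P4=17, P5=20, P3=25 → choose P4 (17).
From P4: P3=20, P5=25 → choose P3 (20).
From P3: P5=5 → choose P5 (5).
NN route Hub → P1 → P2 → P4 → P3 → P5 → Hub costs 72.
Optimal: Hub → P3 → P5 → P2 → P1 → P4 → Hub costs 62 (by enumerating all 60 distinct tours).
Excess = 72 − 62 = 10.

The nearest-neighbour route is 10 km longer than optimal.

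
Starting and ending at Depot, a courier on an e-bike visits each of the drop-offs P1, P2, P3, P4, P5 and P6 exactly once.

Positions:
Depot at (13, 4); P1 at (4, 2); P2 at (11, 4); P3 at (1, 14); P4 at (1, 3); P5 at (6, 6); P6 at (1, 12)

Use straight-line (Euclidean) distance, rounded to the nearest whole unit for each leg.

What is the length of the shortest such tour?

Minimum total distance: 39.

Depot→P1→P2→P3→P4→P5→P6→Depot: 9+7+14+11+6+8+14 = 69
Depot→P1→P2→P3→P4→P6→P5→Depot: 9+7+14+11+9+8+7 = 65
Depot→P1→P2→P3→P5→P4→P6→Depot: 9+7+14+9+6+9+14 = 68
Depot→P1→P2→P3→P5→P6→P4→Depot: 9+7+14+9+8+9+12 = 68
Depot→P1→P2→P3→P6→P4→P5→Depot: 9+7+14+2+9+6+7 = 54
Depot→P1→P2→P3→P6→P5→P4→Depot: 9+7+14+2+8+6+12 = 58
Depot→P1→P2→P4→P3→P5→P6→Depot: 9+7+10+11+9+8+14 = 68
Depot→P1→P2→P4→P3→P6→P5→Depot: 9+7+10+11+2+8+7 = 54
… (352 more)
Depot→P1→P4→P6→P3→P5→P2→Depot: 9+3+9+2+9+5+2 = 39  ← best
The minimum is 39.
One optimal route: Depot → P1 → P4 → P6 → P3 → P5 → P2 → Depot (or its reverse).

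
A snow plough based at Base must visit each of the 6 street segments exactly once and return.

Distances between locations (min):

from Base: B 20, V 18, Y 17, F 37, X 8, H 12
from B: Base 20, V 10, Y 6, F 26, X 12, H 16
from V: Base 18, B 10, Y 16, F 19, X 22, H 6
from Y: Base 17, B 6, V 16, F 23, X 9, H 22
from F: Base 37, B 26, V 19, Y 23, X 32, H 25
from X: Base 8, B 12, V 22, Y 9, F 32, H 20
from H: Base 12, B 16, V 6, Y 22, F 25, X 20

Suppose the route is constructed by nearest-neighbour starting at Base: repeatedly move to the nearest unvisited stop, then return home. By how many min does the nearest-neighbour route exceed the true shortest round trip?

Excess over optimum: 15 min.

From Base: X=8, H=12, Y=17, V=18, B=20, F=37 → choose X (8).
From X: Y=9, B=12, H=20, V=22, F=32 → choose Y (9).
From Y: B=6, V=16, H=22, F=23 → choose B (6).
From B: V=10, H=16, F=26 → choose V (10).
From V: H=6, F=19 → choose H (6).
From H: F=25 → choose F (25).
NN route Base → X → Y → B → V → H → F → Base costs 101.
Optimal: Base → X → B → Y → F → V → H → Base costs 86 (by enumerating all 360 distinct tours).
Excess = 101 − 86 = 15.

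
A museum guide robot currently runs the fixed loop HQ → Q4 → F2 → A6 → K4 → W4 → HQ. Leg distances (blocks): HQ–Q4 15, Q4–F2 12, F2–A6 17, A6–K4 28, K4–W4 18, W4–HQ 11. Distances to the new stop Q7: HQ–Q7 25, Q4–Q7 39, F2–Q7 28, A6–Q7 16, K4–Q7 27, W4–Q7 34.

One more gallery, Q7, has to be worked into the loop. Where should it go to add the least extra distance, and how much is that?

+15 blocks — insert Q7 between A6 and K4.

Insertion cost between consecutive stops i–j is d(i,Q7) + d(Q7,j) − d(i,j):
  between HQ and Q4: 25 + 39 − 15 = 49
  between Q4 and F2: 39 + 28 − 12 = 55
  between F2 and A6: 28 + 16 − 17 = 27
  between A6 and K4: 16 + 27 − 28 = 15
  between K4 and W4: 27 + 34 − 18 = 43
  between W4 and HQ: 34 + 25 − 11 = 48
Cheapest insertion is between A6 and K4, adding 15.
New total = 101 + 15 = 116.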